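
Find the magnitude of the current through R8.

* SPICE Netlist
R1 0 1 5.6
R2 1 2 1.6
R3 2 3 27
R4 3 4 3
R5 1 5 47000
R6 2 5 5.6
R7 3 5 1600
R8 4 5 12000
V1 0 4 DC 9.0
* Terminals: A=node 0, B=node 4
Nodal analysis, taking node 4 as the 0 V reference.
Source V1 fixes V_0 = 9 V.
KCL at each unknown node (sum of currents leaving = 0; resistances in Ω):
  Node 1: (V_1 - 9)/5.6 + (V_1 - V_2)/1.6 + (V_1 - V_5)/47000 = 0
  Node 2: (V_2 - V_1)/1.6 + (V_2 - V_3)/27 + (V_2 - V_5)/5.6 = 0
  Node 3: (V_3 - V_2)/27 + (V_3 - 0)/3 + (V_3 - V_5)/1600 = 0
  Node 5: (V_5 - V_1)/47000 + (V_5 - V_2)/5.6 + (V_5 - V_3)/1600 + (V_5 - 0)/12000 = 0
Collecting terms (coefficients in siemens):
  0.8036·V_1 - 0.625·V_2 - 0.00002128·V_5 = 1.607
  0.8406·V_2 - 0.625·V_1 - 0.03704·V_3 - 0.1786·V_5 = 0
  0.371·V_3 - 0.03704·V_2 - 0.000625·V_5 = 0
  0.1793·V_5 - 0.00002128·V_1 - 0.1786·V_2 - 0.000625·V_3 = 0
Solving these 4 simultaneous equations (Gaussian elimination) gives:
  V_1 = 7.626 V, V_2 = 7.233 V, V_3 = 0.7343 V, V_5 = 7.207 V
I_R8 = (V_4 - V_5)/R8 = (0 - 7.207)/12000 = -0.0006006 A
|I_R8| = 0.0006006 A

Final answer: |I_R8| = 0.0006006 A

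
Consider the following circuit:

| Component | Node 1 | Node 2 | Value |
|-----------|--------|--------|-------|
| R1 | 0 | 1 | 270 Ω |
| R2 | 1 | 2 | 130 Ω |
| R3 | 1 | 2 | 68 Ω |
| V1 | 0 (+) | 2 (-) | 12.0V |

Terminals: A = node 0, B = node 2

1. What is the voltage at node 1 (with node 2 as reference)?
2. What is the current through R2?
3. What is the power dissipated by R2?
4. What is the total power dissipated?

Nodal analysis, taking node 2 as the 0 V reference.
Source V1 fixes V_0 = 12 V.
KCL at each unknown node (sum of currents leaving = 0; resistances in Ω):
  Node 1: (V_1 - 12)/270 + (V_1 - 0)/130 + (V_1 - 0)/68 = 0
Collecting terms: 0.0261 × V_1 = 0.04444  =>  V_1 = 1.703 V
Part 1:
  Read off the nodal solution: V_1 = 1.703 V
Part 2:
  I_R2 = (V_1 - V_2)/R2 = (1.703 - 0)/130 = 0.0131 A
  Magnitude: I_R2 = 0.0131 A
Part 3:
  I_R2 = (V_1 - V_2)/R2 = (1.703 - 0)/130 = 0.0131 A
  P_R2 = I_R2² × R2 = (0.0131)² × 130 = 0.0223 W
Part 4:
  Power in each resistor, P = (ΔV)²/R:
    P_R1 = (12 - 1.703)²/270 = 0.3927 W
    P_R2 = (1.703 - 0)²/130 = 0.0223 W
    P_R3 = (1.703 - 0)²/68 = 0.04264 W
  P_total = P_R1 + P_R2 + P_R3 = 0.4577 W

Final answers:
1. V_1 = 1.703 V
2. I_R2 = 0.0131 A
3. P_R2 = 0.0223 W
4. P_total = 0.4577 W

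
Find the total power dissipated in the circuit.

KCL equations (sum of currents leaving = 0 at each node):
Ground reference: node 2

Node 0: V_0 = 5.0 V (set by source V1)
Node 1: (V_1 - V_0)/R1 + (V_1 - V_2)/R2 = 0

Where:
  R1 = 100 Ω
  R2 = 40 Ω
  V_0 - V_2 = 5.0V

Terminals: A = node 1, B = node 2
Nodal analysis, taking node 2 as the 0 V reference.
Source V1 fixes V_0 = 5 V.
KCL at each unknown node (sum of currents leaving = 0; resistances in Ω):
  Node 1: (V_1 - 5)/100 + (V_1 - 0)/40 = 0
Collecting terms: 0.035 × V_1 = 0.05  =>  V_1 = 1.429 V
Power in each resistor, P = (ΔV)²/R:
  P_R1 = (5 - 1.429)²/100 = 0.1276 W
  P_R2 = (1.429 - 0)²/40 = 0.05102 W
P_total = P_R1 + P_R2 = 0.1786 W

Final answer: 0.1786 W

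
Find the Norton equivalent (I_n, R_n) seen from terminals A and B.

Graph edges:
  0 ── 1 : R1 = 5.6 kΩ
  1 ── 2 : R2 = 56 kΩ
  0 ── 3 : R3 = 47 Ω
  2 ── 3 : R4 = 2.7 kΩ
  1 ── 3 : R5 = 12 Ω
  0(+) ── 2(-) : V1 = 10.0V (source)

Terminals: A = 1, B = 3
Find the Thévenin equivalent first; then I_n = V_th/R_th and R_n = R_th.
Step 1 — V_th is the open-circuit voltage V_A - V_B (nothing connected across the terminals).
Nodal analysis, taking node 2 as the 0 V reference.
Source V1 fixes V_0 = 10 V.
KCL at each unknown node (sum of currents leaving = 0; resistances in Ω):
  Node 1: (V_1 - 10)/5600 + (V_1 - 0)/56000 + (V_1 - V_3)/12 = 0
  Node 3: (V_3 - 10)/47 + (V_3 - 0)/2700 + (V_3 - V_1)/12 = 0
Collecting terms (coefficients in siemens):
  0.08353·V_1 - 0.08333·V_3 = 0.001786
  0.105·V_3 - 0.08333·V_1 = 0.2128
Determinant D = (0.08353)(0.105) - (-0.08333)(-0.08333) = 0.001825
V_1 = [(0.001786)(0.105) - (-0.08333)(0.2128)]/D = 9.821 V
V_3 = [(0.08353)(0.2128) - (0.001786)(-0.08333)]/D = 9.822 V
V_th = V_1 - V_3 = 9.821 - 9.822 = -0.00172 V
Step 2 — R_th: zero the source — replace V1 by a short circuit (node 2 merges into node 0) — and find the resistance seen between A (node 1) and B (node 3).
Reduce the network between node 1 (A) and node 3 (B) by series/parallel combination:
  Rp1 = R1 ‖ R2 (parallel, both between nodes 0 and 1) = 1/(1/5600 + 1/56000) = 5091 Ω
  Rp2 = R3 ‖ R4 (parallel, both between nodes 0 and 3) = 1/(1/47 + 1/2700) = 46.2 Ω
  Rs1 = Rp1 + Rp2 (series, joined only at node 0) = 5091 + 46.2 = 5137 Ω
  Rp3 = R5 ‖ Rs1 (parallel, both between nodes 1 and 3) = 1/(1/12 + 1/5137) = 11.97 Ω
R_th = 11.97 Ω
I_n = V_th/R_th = -0.00172/11.97 = -0.0001437 A, and R_n = R_th = 11.97 Ω

Final answer: I_n = -0.0001437 A, R_n = 11.97 Ω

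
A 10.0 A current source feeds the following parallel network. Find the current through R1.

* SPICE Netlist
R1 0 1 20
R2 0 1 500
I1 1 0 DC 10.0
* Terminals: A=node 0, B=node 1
All resistors sit directly between nodes 0 and 1, so they are in parallel and share one voltage V; the full source current 10 A splits among them.
1/R_par = 1/20 + 1/500 = 0.052 S  =>  R_par = 19.23 Ω
V = I × R_par = 10 × 19.23 = 192.3 V
I_R1 = V/R1 = 192.3/20 = 9.615 A

Final answer: 9.615 A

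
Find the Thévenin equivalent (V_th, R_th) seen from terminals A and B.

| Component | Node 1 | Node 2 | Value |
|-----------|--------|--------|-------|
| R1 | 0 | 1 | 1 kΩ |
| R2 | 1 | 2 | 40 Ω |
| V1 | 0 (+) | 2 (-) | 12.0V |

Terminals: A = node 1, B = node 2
Step 1 — V_th is the open-circuit voltage V_A - V_B (nothing connected across the terminals).
Nodal analysis, taking node 2 as the 0 V reference.
Source V1 fixes V_0 = 12 V.
KCL at each unknown node (sum of currents leaving = 0; resistances in Ω):
  Node 1: (V_1 - 12)/1000 + (V_1 - 0)/40 = 0
Collecting terms: 0.026 × V_1 = 0.012  =>  V_1 = 0.4615 V
V_th = V_1 - V_2 = 0.4615 - 0 = 0.4615 V
Step 2 — R_th: zero the source — replace V1 by a short circuit (node 2 merges into node 0) — and find the resistance seen between A (node 1) and B (node 0).
Reduce the network between node 1 (A) and node 0 (B) by series/parallel combination:
  Rp1 = R1 ‖ R2 (parallel, both between nodes 0 and 1) = 1/(1/1000 + 1/40) = 38.46 Ω
R_th = 38.46 Ω

Final answer: V_th = 0.4615 V, R_th = 38.46 Ω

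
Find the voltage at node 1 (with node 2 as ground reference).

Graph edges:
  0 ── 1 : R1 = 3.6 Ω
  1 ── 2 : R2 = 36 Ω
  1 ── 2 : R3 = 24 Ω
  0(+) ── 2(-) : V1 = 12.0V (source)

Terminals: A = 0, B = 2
Nodal analysis, taking node 2 as the 0 V reference.
Source V1 fixes V_0 = 12 V.
KCL at each unknown node (sum of currents leaving = 0; resistances in Ω):
  Node 1: (V_1 - 12)/3.6 + (V_1 - 0)/36 + (V_1 - 0)/24 = 0
Collecting terms: 0.3472 × V_1 = 3.333  =>  V_1 = 9.6 V
The requested potential is V_1 = 9.6 V.

Final answer: V_1 = 9.6 V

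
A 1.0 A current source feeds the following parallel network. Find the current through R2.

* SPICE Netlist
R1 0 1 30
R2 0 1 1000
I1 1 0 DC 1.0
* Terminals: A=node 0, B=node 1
All resistors sit directly between nodes 0 and 1, so they are in parallel and share one voltage V; the full source current 1 A splits among them.
1/R_par = 1/30 + 1/1000 = 0.03433 S  =>  R_par = 29.13 Ω
V = I × R_par = 1 × 29.13 = 29.13 V
I_R2 = V/R2 = 29.13/1000 = 0.02913 A

Final answer: 0.02913 A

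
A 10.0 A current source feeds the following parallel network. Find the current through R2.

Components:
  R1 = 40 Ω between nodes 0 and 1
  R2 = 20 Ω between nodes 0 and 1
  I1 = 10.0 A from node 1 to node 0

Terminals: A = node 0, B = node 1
All resistors sit directly between nodes 0 and 1, so they are in parallel and share one voltage V; the full source current 10 A splits among them.
1/R_par = 1/40 + 1/20 = 0.075 S  =>  R_par = 13.33 Ω
V = I × R_par = 10 × 13.33 = 133.3 V
I_R2 = V/R2 = 133.3/20 = 6.667 A

Final answer: 6.667 A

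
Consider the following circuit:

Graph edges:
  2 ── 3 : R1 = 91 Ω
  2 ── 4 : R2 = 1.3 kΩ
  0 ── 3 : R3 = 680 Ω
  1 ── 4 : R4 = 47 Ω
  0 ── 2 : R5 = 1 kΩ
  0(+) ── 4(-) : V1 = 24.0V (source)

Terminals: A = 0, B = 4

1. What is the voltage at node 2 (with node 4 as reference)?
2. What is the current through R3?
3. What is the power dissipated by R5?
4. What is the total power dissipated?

Nodal analysis, taking node 4 as the 0 V reference.
Source V1 fixes V_0 = 24 V.
KCL at each unknown node (sum of currents leaving = 0; resistances in Ω):
  Node 1: (V_1 - 0)/47 = 0
  Node 2: (V_2 - V_3)/91 + (V_2 - 0)/1300 + (V_2 - 24)/1000 = 0
  Node 3: (V_3 - V_2)/91 + (V_3 - 24)/680 = 0
Collecting terms (coefficients in siemens):
  0.02128·V_1 = 0
  0.01276·V_2 - 0.01099·V_3 = 0.024
  0.01246·V_3 - 0.01099·V_2 = 0.03529
Solving these 3 simultaneous equations (Gaussian elimination) gives:
  V_1 = 0 V, V_2 = 17.98 V, V_3 = 18.69 V
Part 1:
  Read off the nodal solution: V_2 = 17.98 V
Part 2:
  I_R3 = (V_0 - V_3)/R3 = (24 - 18.69)/680 = 0.007809 A
  Magnitude: I_R3 = 0.007809 A
Part 3:
  I_R5 = (V_0 - V_2)/R5 = (24 - 17.98)/1000 = 0.006021 A
  P_R5 = I_R5² × R5 = (0.006021)² × 1000 = 0.03625 W
Part 4:
  Power in each resistor, P = (ΔV)²/R:
    P_R1 = (17.98 - 18.69)²/91 = 0.00555 W
    P_R2 = (17.98 - 0)²/1300 = 0.2487 W
    P_R3 = (24 - 18.69)²/680 = 0.04147 W
    P_R4 = (0 - 0)²/47 = 0 W
    P_R5 = (24 - 17.98)²/1000 = 0.03625 W
  P_total = P_R1 + P_R2 + P_R3 + P_R4 + P_R5 = 0.3319 W

Final answers:
1. V_2 = 17.98 V
2. I_R3 = 0.007809 A
3. P_R5 = 0.03625 W
4. P_total = 0.3319 W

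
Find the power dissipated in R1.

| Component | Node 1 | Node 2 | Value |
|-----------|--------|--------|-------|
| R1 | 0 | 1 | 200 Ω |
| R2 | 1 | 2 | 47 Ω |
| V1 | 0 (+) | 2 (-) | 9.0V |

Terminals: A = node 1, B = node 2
Nodal analysis, taking node 2 as the 0 V reference.
Source V1 fixes V_0 = 9 V.
KCL at each unknown node (sum of currents leaving = 0; resistances in Ω):
  Node 1: (V_1 - 9)/200 + (V_1 - 0)/47 = 0
Collecting terms: 0.02628 × V_1 = 0.045  =>  V_1 = 1.713 V
I_R1 = (V_0 - V_1)/R1 = (9 - 1.713)/200 = 0.03644 A
P_R1 = I_R1² × R1 = (0.03644)² × 200 = 0.2655 W

Final answer: 0.2655 W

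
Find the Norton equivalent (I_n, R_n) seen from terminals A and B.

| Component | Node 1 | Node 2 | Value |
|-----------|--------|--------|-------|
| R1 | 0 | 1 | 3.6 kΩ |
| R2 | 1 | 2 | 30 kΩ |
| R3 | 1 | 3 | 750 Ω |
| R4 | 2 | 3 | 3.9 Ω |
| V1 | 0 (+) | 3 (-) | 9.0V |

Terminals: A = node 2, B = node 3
Find the Thévenin equivalent first; then I_n = V_th/R_th and R_n = R_th.
Step 1 — V_th is the open-circuit voltage V_A - V_B (nothing connected across the terminals).
Nodal analysis, taking node 3 as the 0 V reference.
Source V1 fixes V_0 = 9 V.
KCL at each unknown node (sum of currents leaving = 0; resistances in Ω):
  Node 1: (V_1 - 9)/3600 + (V_1 - V_2)/30000 + (V_1 - 0)/750 = 0
  Node 2: (V_2 - V_1)/30000 + (V_2 - 0)/3.9 = 0
Collecting terms (coefficients in siemens):
  0.001644·V_1 - 0.00003333·V_2 = 0.0025
  0.2564·V_2 - 0.00003333·V_1 = 0
Determinant D = (0.001644)(0.2564) - (-0.00003333)(-0.00003333) = 0.0004217
V_1 = [(0.0025)(0.2564) - (-0.00003333)(0)]/D = 1.52 V
V_2 = [(0.001644)(0) - (0.0025)(-0.00003333)]/D = 0.0001976 V
V_th = V_2 - V_3 = 0.0001976 - 0 = 0.0001976 V
Step 2 — R_th: zero the source — replace V1 by a short circuit (node 3 merges into node 0) — and find the resistance seen between A (node 2) and B (node 0).
Reduce the network between node 2 (A) and node 0 (B) by series/parallel combination:
  Rp1 = R1 ‖ R3 (parallel, both between nodes 0 and 1) = 1/(1/3600 + 1/750) = 620.7 Ω
  Rs1 = R2 + Rp1 (series, joined only at node 1) = 30000 + 620.7 = 30620 Ω
  Rp2 = R4 ‖ Rs1 (parallel, both between nodes 0 and 2) = 1/(1/3.9 + 1/30620) = 3.9 Ω
R_th = 3.9 Ω
I_n = V_th/R_th = 0.0001976/3.9 = 0.00005068 A, and R_n = R_th = 3.9 Ω

Final answer: I_n = 5.068e-05 A, R_n = 3.9 Ω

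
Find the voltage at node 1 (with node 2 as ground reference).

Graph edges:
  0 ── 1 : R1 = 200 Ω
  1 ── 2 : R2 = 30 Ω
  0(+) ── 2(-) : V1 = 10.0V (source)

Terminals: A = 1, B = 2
Nodal analysis, taking node 2 as the 0 V reference.
Source V1 fixes V_0 = 10 V.
KCL at each unknown node (sum of currents leaving = 0; resistances in Ω):
  Node 1: (V_1 - 10)/200 + (V_1 - 0)/30 = 0
Collecting terms: 0.03833 × V_1 = 0.05  =>  V_1 = 1.304 V
The requested potential is V_1 = 1.304 V.

Final answer: V_1 = 1.304 V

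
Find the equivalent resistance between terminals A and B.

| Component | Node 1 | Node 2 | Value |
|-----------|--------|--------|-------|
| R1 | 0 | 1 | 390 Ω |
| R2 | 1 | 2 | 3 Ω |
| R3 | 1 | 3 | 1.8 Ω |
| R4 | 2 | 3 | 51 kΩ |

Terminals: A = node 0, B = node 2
Reduce the network between node 0 (A) and node 2 (B) by series/parallel combination:
  Rs1 = R3 + R4 (series, joined only at node 3) = 1.8 + 51000 = 51000 Ω
  Rp1 = R2 ‖ Rs1 (parallel, both between nodes 1 and 2) = 1/(1/3 + 1/51000) = 3 Ω
  Rs2 = R1 + Rp1 (series, joined only at node 1) = 390 + 3 = 393 Ω
R_eq = 393 Ω

Final answer: 393 Ω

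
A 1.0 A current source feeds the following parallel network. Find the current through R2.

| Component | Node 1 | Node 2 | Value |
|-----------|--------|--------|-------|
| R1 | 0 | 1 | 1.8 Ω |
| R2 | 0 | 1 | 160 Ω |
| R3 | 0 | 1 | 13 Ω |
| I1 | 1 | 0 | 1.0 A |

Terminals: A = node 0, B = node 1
All resistors sit directly between nodes 0 and 1, so they are in parallel and share one voltage V; the full source current 1 A splits among them.
1/R_par = 1/1.8 + 1/160 + 1/13 = 0.6387 S  =>  R_par = 1.566 Ω
V = I × R_par = 1 × 1.566 = 1.566 V
I_R2 = V/R2 = 1.566/160 = 0.009785 A

Final answer: 0.009785 A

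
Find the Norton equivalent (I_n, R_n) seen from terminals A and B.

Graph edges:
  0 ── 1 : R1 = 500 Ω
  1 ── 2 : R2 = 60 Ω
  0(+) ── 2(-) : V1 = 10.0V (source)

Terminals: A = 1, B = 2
Find the Thévenin equivalent first; then I_n = V_th/R_th and R_n = R_th.
Step 1 — V_th is the open-circuit voltage V_A - V_B (nothing connected across the terminals).
Nodal analysis, taking node 2 as the 0 V reference.
Source V1 fixes V_0 = 10 V.
KCL at each unknown node (sum of currents leaving = 0; resistances in Ω):
  Node 1: (V_1 - 10)/500 + (V_1 - 0)/60 = 0
Collecting terms: 0.01867 × V_1 = 0.02  =>  V_1 = 1.071 V
V_th = V_1 - V_2 = 1.071 - 0 = 1.071 V
Step 2 — R_th: zero the source — replace V1 by a short circuit (node 2 merges into node 0) — and find the resistance seen between A (node 1) and B (node 0).
Reduce the network between node 1 (A) and node 0 (B) by series/parallel combination:
  Rp1 = R1 ‖ R2 (parallel, both between nodes 0 and 1) = 1/(1/500 + 1/60) = 53.57 Ω
R_th = 53.57 Ω
I_n = V_th/R_th = 1.071/53.57 = 0.02 A, and R_n = R_th = 53.57 Ω

Final answer: I_n = 0.02 A, R_n = 53.57 Ω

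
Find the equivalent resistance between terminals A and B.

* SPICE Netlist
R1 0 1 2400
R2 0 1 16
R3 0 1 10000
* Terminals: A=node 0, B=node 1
Reduce the network between node 0 (A) and node 1 (B) by series/parallel combination:
  Rp1 = R1 ‖ R2 ‖ R3 (parallel, all between nodes 0 and 1) = 1/(1/2400 + 1/16 + 1/10000) = 15.87 Ω
R_eq = 15.87 Ω

Final answer: 15.87 Ω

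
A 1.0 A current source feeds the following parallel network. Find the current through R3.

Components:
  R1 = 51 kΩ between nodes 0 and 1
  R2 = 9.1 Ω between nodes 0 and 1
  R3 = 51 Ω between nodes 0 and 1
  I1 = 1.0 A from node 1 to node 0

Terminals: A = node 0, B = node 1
All resistors sit directly between nodes 0 and 1, so they are in parallel and share one voltage V; the full source current 1 A splits among them.
1/R_par = 1/51000 + 1/9.1 + 1/51 = 0.1295 S  =>  R_par = 7.721 Ω
V = I × R_par = 1 × 7.721 = 7.721 V
I_R3 = V/R3 = 7.721/51 = 0.1514 A

Final answer: 0.1514 A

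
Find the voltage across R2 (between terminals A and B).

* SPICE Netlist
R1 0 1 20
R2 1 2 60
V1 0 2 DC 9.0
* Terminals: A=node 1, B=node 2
R1 and R2 are in series across V1 (node 0 → node 1 → node 2), and the output A–B is taken across R2, so this is a voltage divider.
Series current: I = V1/(R1 + R2) = 9/(20 + 60) = 9/80 = 0.1125 A
V_R2 = I × R2 = V1 × R2/(R1 + R2) = 9 × 60/80 = 6.75 V

Final answer: 6.75 V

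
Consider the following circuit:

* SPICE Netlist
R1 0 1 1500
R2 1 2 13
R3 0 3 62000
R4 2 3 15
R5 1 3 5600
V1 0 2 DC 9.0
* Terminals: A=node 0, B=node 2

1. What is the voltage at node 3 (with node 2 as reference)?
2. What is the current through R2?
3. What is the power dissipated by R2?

Nodal analysis, taking node 2 as the 0 V reference.
Source V1 fixes V_0 = 9 V.
KCL at each unknown node (sum of currents leaving = 0; resistances in Ω):
  Node 1: (V_1 - 9)/1500 + (V_1 - 0)/13 + (V_1 - V_3)/5600 = 0
  Node 3: (V_3 - 9)/62000 + (V_3 - 0)/15 + (V_3 - V_1)/5600 = 0
Collecting terms (coefficients in siemens):
  0.07777·V_1 - 0.0001786·V_3 = 0.006
  0.06686·V_3 - 0.0001786·V_1 = 0.0001452
Determinant D = (0.07777)(0.06686) - (-0.0001786)(-0.0001786) = 0.0052
V_1 = [(0.006)(0.06686) - (-0.0001786)(0.0001452)]/D = 0.07716 V
V_3 = [(0.07777)(0.0001452) - (0.006)(-0.0001786)]/D = 0.002377 V
Part 1:
  Read off the nodal solution: V_3 = 0.002377 V
Part 2:
  I_R2 = (V_1 - V_2)/R2 = (0.07716 - 0)/13 = 0.005935 A
  Magnitude: I_R2 = 0.005935 A
Part 3:
  I_R2 = (V_1 - V_2)/R2 = (0.07716 - 0)/13 = 0.005935 A
  P_R2 = I_R2² × R2 = (0.005935)² × 13 = 0.0004579 W

Final answers:
1. V_3 = 0.002377 V
2. I_R2 = 0.005935 A
3. P_R2 = 0.0004579 W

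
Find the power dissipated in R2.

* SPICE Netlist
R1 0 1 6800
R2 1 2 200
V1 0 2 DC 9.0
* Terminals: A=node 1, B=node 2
Nodal analysis, taking node 2 as the 0 V reference.
Source V1 fixes V_0 = 9 V.
KCL at each unknown node (sum of currents leaving = 0; resistances in Ω):
  Node 1: (V_1 - 9)/6800 + (V_1 - 0)/200 = 0
Collecting terms: 0.005147 × V_1 = 0.001324  =>  V_1 = 0.2571 V
I_R2 = (V_1 - V_2)/R2 = (0.2571 - 0)/200 = 0.001286 A
P_R2 = I_R2² × R2 = (0.001286)² × 200 = 0.0003306 W

Final answer: 0.0003306 W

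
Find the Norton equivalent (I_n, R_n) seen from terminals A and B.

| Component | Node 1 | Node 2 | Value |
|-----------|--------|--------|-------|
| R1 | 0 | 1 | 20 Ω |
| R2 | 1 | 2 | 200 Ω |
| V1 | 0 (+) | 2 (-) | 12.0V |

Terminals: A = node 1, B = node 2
Find the Thévenin equivalent first; then I_n = V_th/R_th and R_n = R_th.
Step 1 — V_th is the open-circuit voltage V_A - V_B (nothing connected across the terminals).
Nodal analysis, taking node 2 as the 0 V reference.
Source V1 fixes V_0 = 12 V.
KCL at each unknown node (sum of currents leaving = 0; resistances in Ω):
  Node 1: (V_1 - 12)/20 + (V_1 - 0)/200 = 0
Collecting terms: 0.055 × V_1 = 0.6  =>  V_1 = 10.91 V
V_th = V_1 - V_2 = 10.91 - 0 = 10.91 V
Step 2 — R_th: zero the source — replace V1 by a short circuit (node 2 merges into node 0) — and find the resistance seen between A (node 1) and B (node 0).
Reduce the network between node 1 (A) and node 0 (B) by series/parallel combination:
  Rp1 = R1 ‖ R2 (parallel, both between nodes 0 and 1) = 1/(1/20 + 1/200) = 18.18 Ω
R_th = 18.18 Ω
I_n = V_th/R_th = 10.91/18.18 = 0.6 A, and R_n = R_th = 18.18 Ω

Final answer: I_n = 0.6 A, R_n = 18.18 Ω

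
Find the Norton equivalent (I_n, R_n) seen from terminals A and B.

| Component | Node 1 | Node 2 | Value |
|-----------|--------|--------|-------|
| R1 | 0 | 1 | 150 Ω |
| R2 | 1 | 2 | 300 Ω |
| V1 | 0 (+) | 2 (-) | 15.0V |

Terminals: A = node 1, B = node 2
Find the Thévenin equivalent first; then I_n = V_th/R_th and R_n = R_th.
Step 1 — V_th is the open-circuit voltage V_A - V_B (nothing connected across the terminals).
Nodal analysis, taking node 2 as the 0 V reference.
Source V1 fixes V_0 = 15 V.
KCL at each unknown node (sum of currents leaving = 0; resistances in Ω):
  Node 1: (V_1 - 15)/150 + (V_1 - 0)/300 = 0
Collecting terms: 0.01 × V_1 = 0.1  =>  V_1 = 10 V
V_th = V_1 - V_2 = 10 - 0 = 10 V
Step 2 — R_th: zero the source — replace V1 by a short circuit (node 2 merges into node 0) — and find the resistance seen between A (node 1) and B (node 0).
Reduce the network between node 1 (A) and node 0 (B) by series/parallel combination:
  Rp1 = R1 ‖ R2 (parallel, both between nodes 0 and 1) = 1/(1/150 + 1/300) = 100 Ω
R_th = 100 Ω
I_n = V_th/R_th = 10/100 = 0.1 A, and R_n = R_th = 100 Ω

Final answer: I_n = 0.1 A, R_n = 100 Ω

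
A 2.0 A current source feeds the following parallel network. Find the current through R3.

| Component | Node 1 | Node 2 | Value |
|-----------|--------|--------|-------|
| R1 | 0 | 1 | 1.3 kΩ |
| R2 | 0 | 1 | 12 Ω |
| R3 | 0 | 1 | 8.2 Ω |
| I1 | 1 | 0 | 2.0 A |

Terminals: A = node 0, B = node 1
All resistors sit directly between nodes 0 and 1, so they are in parallel and share one voltage V; the full source current 2 A splits among them.
1/R_par = 1/1300 + 1/12 + 1/8.2 = 0.2061 S  =>  R_par = 4.853 Ω
V = I × R_par = 2 × 4.853 = 9.706 V
I_R3 = V/R3 = 9.706/8.2 = 1.184 A

Final answer: 1.184 A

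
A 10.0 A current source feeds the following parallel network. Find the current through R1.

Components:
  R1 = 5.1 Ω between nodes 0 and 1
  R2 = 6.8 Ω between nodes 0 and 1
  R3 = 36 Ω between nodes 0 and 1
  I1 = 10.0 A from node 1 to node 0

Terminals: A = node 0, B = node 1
All resistors sit directly between nodes 0 and 1, so they are in parallel and share one voltage V; the full source current 10 A splits among them.
1/R_par = 1/5.1 + 1/6.8 + 1/36 = 0.3709 S  =>  R_par = 2.696 Ω
V = I × R_par = 10 × 2.696 = 26.96 V
I_R1 = V/R1 = 26.96/5.1 = 5.286 A

Final answer: 5.286 A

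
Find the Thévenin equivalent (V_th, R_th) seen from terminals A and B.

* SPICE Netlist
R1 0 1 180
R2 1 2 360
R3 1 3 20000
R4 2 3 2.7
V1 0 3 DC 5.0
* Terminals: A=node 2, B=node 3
Step 1 — V_th is the open-circuit voltage V_A - V_B (nothing connected across the terminals).
Nodal analysis, taking node 3 as the 0 V reference.
Source V1 fixes V_0 = 5 V.
KCL at each unknown node (sum of currents leaving = 0; resistances in Ω):
  Node 1: (V_1 - 5)/180 + (V_1 - V_2)/360 + (V_1 - 0)/20000 = 0
  Node 2: (V_2 - V_1)/360 + (V_2 - 0)/2.7 = 0
Collecting terms (coefficients in siemens):
  0.008383·V_1 - 0.002778·V_2 = 0.02778
  0.3731·V_2 - 0.002778·V_1 = 0
Determinant D = (0.008383)(0.3731) - (-0.002778)(-0.002778) = 0.003121
V_1 = [(0.02778)(0.3731) - (-0.002778)(0)]/D = 3.322 V
V_2 = [(0.008383)(0) - (0.02778)(-0.002778)]/D = 0.02473 V
V_th = V_2 - V_3 = 0.02473 - 0 = 0.02473 V
Step 2 — R_th: zero the source — replace V1 by a short circuit (node 3 merges into node 0) — and find the resistance seen between A (node 2) and B (node 0).
Reduce the network between node 2 (A) and node 0 (B) by series/parallel combination:
  Rp1 = R1 ‖ R3 (parallel, both between nodes 0 and 1) = 1/(1/180 + 1/20000) = 178.4 Ω
  Rs1 = R2 + Rp1 (series, joined only at node 1) = 360 + 178.4 = 538.4 Ω
  Rp2 = R4 ‖ Rs1 (parallel, both between nodes 0 and 2) = 1/(1/2.7 + 1/538.4) = 2.687 Ω
R_th = 2.687 Ω

Final answer: V_th = 0.02473 V, R_th = 2.687 Ω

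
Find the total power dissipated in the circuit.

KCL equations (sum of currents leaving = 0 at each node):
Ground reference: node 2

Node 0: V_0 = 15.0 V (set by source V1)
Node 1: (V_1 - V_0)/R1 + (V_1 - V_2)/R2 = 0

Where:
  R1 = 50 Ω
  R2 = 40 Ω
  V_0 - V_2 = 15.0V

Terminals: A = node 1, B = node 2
Nodal analysis, taking node 2 as the 0 V reference.
Source V1 fixes V_0 = 15 V.
KCL at each unknown node (sum of currents leaving = 0; resistances in Ω):
  Node 1: (V_1 - 15)/50 + (V_1 - 0)/40 = 0
Collecting terms: 0.045 × V_1 = 0.3  =>  V_1 = 6.667 V
Power in each resistor, P = (ΔV)²/R:
  P_R1 = (15 - 6.667)²/50 = 1.389 W
  P_R2 = (6.667 - 0)²/40 = 1.111 W
P_total = P_R1 + P_R2 = 2.5 W

Final answer: 2.5 W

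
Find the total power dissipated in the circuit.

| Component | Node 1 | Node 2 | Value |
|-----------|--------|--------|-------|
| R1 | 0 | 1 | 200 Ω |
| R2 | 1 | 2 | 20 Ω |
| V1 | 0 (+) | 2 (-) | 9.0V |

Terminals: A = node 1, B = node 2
Nodal analysis, taking node 2 as the 0 V reference.
Source V1 fixes V_0 = 9 V.
KCL at each unknown node (sum of currents leaving = 0; resistances in Ω):
  Node 1: (V_1 - 9)/200 + (V_1 - 0)/20 = 0
Collecting terms: 0.055 × V_1 = 0.045  =>  V_1 = 0.8182 V
Power in each resistor, P = (ΔV)²/R:
  P_R1 = (9 - 0.8182)²/200 = 0.3347 W
  P_R2 = (0.8182 - 0)²/20 = 0.03347 W
P_total = P_R1 + P_R2 = 0.3682 W

Final answer: 0.3682 W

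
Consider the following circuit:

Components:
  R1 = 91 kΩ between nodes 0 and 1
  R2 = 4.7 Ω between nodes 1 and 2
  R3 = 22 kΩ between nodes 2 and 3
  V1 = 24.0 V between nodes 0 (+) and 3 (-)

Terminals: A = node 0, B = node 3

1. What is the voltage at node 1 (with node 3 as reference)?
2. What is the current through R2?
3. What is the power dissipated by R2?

Nodal analysis, taking node 3 as the 0 V reference.
Source V1 fixes V_0 = 24 V.
KCL at each unknown node (sum of currents leaving = 0; resistances in Ω):
  Node 1: (V_1 - 24)/91000 + (V_1 - V_2)/4.7 = 0
  Node 2: (V_2 - V_1)/4.7 + (V_2 - 0)/22000 = 0
Collecting terms (coefficients in siemens):
  0.2128·V_1 - 0.2128·V_2 = 0.0002637
  0.2128·V_2 - 0.2128·V_1 = 0
Determinant D = (0.2128)(0.2128) - (-0.2128)(-0.2128) = 0.00001201
V_1 = [(0.0002637)(0.2128) - (-0.2128)(0)]/D = 4.673 V
V_2 = [(0.2128)(0) - (0.0002637)(-0.2128)]/D = 4.672 V
Part 1:
  Read off the nodal solution: V_1 = 4.673 V
Part 2:
  I_R2 = (V_1 - V_2)/R2 = (4.673 - 4.672)/4.7 = 0.0002124 A
  Magnitude: I_R2 = 0.0002124 A
Part 3:
  I_R2 = (V_1 - V_2)/R2 = (4.673 - 4.672)/4.7 = 0.0002124 A
  P_R2 = I_R2² × R2 = (0.0002124)² × 4.7 = 0.000000212 W

Final answers:
1. V_1 = 4.673 V
2. I_R2 = 0.0002124 A
3. P_R2 = 2.12e-07 W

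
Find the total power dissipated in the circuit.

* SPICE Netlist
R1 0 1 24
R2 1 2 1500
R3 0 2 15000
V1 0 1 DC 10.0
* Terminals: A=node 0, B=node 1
Nodal analysis, taking node 1 as the 0 V reference.
Source V1 fixes V_0 = 10 V.
KCL at each unknown node (sum of currents leaving = 0; resistances in Ω):
  Node 2: (V_2 - 0)/1500 + (V_2 - 10)/15000 = 0
Collecting terms: 0.0007333 × V_2 = 0.0006667  =>  V_2 = 0.9091 V
Power in each resistor, P = (ΔV)²/R:
  P_R1 = (10 - 0)²/24 = 4.167 W
  P_R2 = (0 - 0.9091)²/1500 = 0.000551 W
  P_R3 = (10 - 0.9091)²/15000 = 0.00551 W
P_total = P_R1 + P_R2 + P_R3 = 4.173 W

Final answer: 4.173 W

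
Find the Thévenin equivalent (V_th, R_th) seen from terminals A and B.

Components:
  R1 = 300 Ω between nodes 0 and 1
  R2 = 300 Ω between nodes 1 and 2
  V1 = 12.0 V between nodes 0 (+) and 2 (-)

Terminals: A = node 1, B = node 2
Step 1 — V_th is the open-circuit voltage V_A - V_B (nothing connected across the terminals).
Nodal analysis, taking node 2 as the 0 V reference.
Source V1 fixes V_0 = 12 V.
KCL at each unknown node (sum of currents leaving = 0; resistances in Ω):
  Node 1: (V_1 - 12)/300 + (V_1 - 0)/300 = 0
Collecting terms: 0.006667 × V_1 = 0.04  =>  V_1 = 6 V
V_th = V_1 - V_2 = 6 - 0 = 6 V
Step 2 — R_th: zero the source — replace V1 by a short circuit (node 2 merges into node 0) — and find the resistance seen between A (node 1) and B (node 0).
Reduce the network between node 1 (A) and node 0 (B) by series/parallel combination:
  Rp1 = R1 ‖ R2 (parallel, both between nodes 0 and 1) = 1/(1/300 + 1/300) = 150 Ω
R_th = 150 Ω

Final answer: V_th = 6 V, R_th = 150 Ω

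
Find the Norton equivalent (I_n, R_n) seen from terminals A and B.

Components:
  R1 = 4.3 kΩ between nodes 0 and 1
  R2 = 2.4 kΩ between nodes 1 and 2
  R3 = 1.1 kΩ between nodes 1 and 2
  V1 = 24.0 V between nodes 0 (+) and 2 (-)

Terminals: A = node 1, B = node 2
Find the Thévenin equivalent first; then I_n = V_th/R_th and R_n = R_th.
Step 1 — V_th is the open-circuit voltage V_A - V_B (nothing connected across the terminals).
Nodal analysis, taking node 2 as the 0 V reference.
Source V1 fixes V_0 = 24 V.
KCL at each unknown node (sum of currents leaving = 0; resistances in Ω):
  Node 1: (V_1 - 24)/4300 + (V_1 - 0)/2400 + (V_1 - 0)/1100 = 0
Collecting terms: 0.001558 × V_1 = 0.005581  =>  V_1 = 3.582 V
V_th = V_1 - V_2 = 3.582 - 0 = 3.582 V
Step 2 — R_th: zero the source — replace V1 by a short circuit (node 2 merges into node 0) — and find the resistance seen between A (node 1) and B (node 0).
Reduce the network between node 1 (A) and node 0 (B) by series/parallel combination:
  Rp1 = R1 ‖ R2 ‖ R3 (parallel, all between nodes 0 and 1) = 1/(1/4300 + 1/2400 + 1/1100) = 641.7 Ω
R_th = 641.7 Ω
I_n = V_th/R_th = 3.582/641.7 = 0.005581 A, and R_n = R_th = 641.7 Ω

Final answer: I_n = 0.005581 A, R_n = 641.7 Ω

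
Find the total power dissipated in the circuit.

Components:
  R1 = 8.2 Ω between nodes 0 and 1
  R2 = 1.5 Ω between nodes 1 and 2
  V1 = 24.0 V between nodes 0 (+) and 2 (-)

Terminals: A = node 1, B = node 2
Nodal analysis, taking node 2 as the 0 V reference.
Source V1 fixes V_0 = 24 V.
KCL at each unknown node (sum of currents leaving = 0; resistances in Ω):
  Node 1: (V_1 - 24)/8.2 + (V_1 - 0)/1.5 = 0
Collecting terms: 0.7886 × V_1 = 2.927  =>  V_1 = 3.711 V
Power in each resistor, P = (ΔV)²/R:
  P_R1 = (24 - 3.711)²/8.2 = 50.2 W
  P_R2 = (3.711 - 0)²/1.5 = 9.183 W
P_total = P_R1 + P_R2 = 59.38 W

Final answer: 59.38 W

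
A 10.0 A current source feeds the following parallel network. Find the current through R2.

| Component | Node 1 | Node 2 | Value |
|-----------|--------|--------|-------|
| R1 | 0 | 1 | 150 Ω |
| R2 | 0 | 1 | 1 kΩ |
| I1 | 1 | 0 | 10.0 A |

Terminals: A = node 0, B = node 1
All resistors sit directly between nodes 0 and 1, so they are in parallel and share one voltage V; the full source current 10 A splits among them.
1/R_par = 1/150 + 1/1000 = 0.007667 S  =>  R_par = 130.4 Ω
V = I × R_par = 10 × 130.4 = 1304 V
I_R2 = V/R2 = 1304/1000 = 1.304 A

Final answer: 1.304 A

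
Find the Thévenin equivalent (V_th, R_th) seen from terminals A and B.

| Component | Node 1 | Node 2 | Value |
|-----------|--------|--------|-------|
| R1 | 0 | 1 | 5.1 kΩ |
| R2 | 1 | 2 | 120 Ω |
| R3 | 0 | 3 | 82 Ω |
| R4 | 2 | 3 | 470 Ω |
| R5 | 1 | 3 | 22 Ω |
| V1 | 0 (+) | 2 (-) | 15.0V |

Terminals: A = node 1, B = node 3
Step 1 — V_th is the open-circuit voltage V_A - V_B (nothing connected across the terminals).
Nodal analysis, taking node 2 as the 0 V reference.
Source V1 fixes V_0 = 15 V.
KCL at each unknown node (sum of currents leaving = 0; resistances in Ω):
  Node 1: (V_1 - 15)/5100 + (V_1 - 0)/120 + (V_1 - V_3)/22 = 0
  Node 3: (V_3 - 15)/82 + (V_3 - 0)/470 + (V_3 - V_1)/22 = 0
Collecting terms (coefficients in siemens):
  0.05398·V_1 - 0.04545·V_3 = 0.002941
  0.05978·V_3 - 0.04545·V_1 = 0.1829
Determinant D = (0.05398)(0.05978) - (-0.04545)(-0.04545) = 0.001161
V_1 = [(0.002941)(0.05978) - (-0.04545)(0.1829)]/D = 7.314 V
V_3 = [(0.05398)(0.1829) - (0.002941)(-0.04545)]/D = 8.622 V
V_th = V_1 - V_3 = 7.314 - 8.622 = -1.308 V
Step 2 — R_th: zero the source — replace V1 by a short circuit (node 2 merges into node 0) — and find the resistance seen between A (node 1) and B (node 3).
Reduce the network between node 1 (A) and node 3 (B) by series/parallel combination:
  Rp1 = R1 ‖ R2 (parallel, both between nodes 0 and 1) = 1/(1/5100 + 1/120) = 117.2 Ω
  Rp2 = R3 ‖ R4 (parallel, both between nodes 0 and 3) = 1/(1/82 + 1/470) = 69.82 Ω
  Rs1 = Rp1 + Rp2 (series, joined only at node 0) = 117.2 + 69.82 = 187.1 Ω
  Rp3 = R5 ‖ Rs1 (parallel, both between nodes 1 and 3) = 1/(1/22 + 1/187.1) = 19.68 Ω
R_th = 19.68 Ω

Final answer: V_th = -1.308 V, R_th = 19.68 Ω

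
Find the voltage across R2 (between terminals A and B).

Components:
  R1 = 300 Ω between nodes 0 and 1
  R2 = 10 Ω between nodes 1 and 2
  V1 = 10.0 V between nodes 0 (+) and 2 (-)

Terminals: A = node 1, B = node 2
R1 and R2 are in series across V1 (node 0 → node 1 → node 2), and the output A–B is taken across R2, so this is a voltage divider.
Series current: I = V1/(R1 + R2) = 10/(300 + 10) = 10/310 = 0.03226 A
V_R2 = I × R2 = V1 × R2/(R1 + R2) = 10 × 10/310 = 0.3226 V

Final answer: 0.3226 V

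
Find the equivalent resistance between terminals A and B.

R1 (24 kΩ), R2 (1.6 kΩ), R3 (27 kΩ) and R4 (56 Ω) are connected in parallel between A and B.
Reduce the network between node 0 (A) and node 1 (B) by series/parallel combination:
  Rp1 = R1 ‖ R2 ‖ R3 ‖ R4 (parallel, all between nodes 0 and 1) = 1/(1/24000 + 1/1600 + 1/27000 + 1/56) = 53.88 Ω
R_eq = 53.88 Ω

Final answer: 53.88 Ω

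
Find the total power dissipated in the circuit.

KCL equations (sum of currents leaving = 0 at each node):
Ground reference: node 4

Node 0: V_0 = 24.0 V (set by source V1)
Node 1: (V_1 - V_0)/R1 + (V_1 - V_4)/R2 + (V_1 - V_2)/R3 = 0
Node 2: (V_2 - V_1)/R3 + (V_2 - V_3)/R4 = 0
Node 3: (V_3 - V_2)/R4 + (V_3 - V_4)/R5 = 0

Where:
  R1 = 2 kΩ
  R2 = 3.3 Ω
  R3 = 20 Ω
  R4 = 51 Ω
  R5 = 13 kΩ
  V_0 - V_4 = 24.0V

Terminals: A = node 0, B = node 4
Nodal analysis, taking node 4 as the 0 V reference.
Source V1 fixes V_0 = 24 V.
KCL at each unknown node (sum of currents leaving = 0; resistances in Ω):
  Node 1: (V_1 - 24)/2000 + (V_1 - 0)/3.3 + (V_1 - V_2)/20 = 0
  Node 2: (V_2 - V_1)/20 + (V_2 - V_3)/51 = 0
  Node 3: (V_3 - V_2)/51 + (V_3 - 0)/13000 = 0
Collecting terms (coefficients in siemens):
  0.3535·V_1 - 0.05·V_2 = 0.012
  0.06961·V_2 - 0.05·V_1 - 0.01961·V_3 = 0
  0.01968·V_3 - 0.01961·V_2 = 0
Solving these 3 simultaneous equations (Gaussian elimination) gives:
  V_1 = 0.03952 V, V_2 = 0.03946 V, V_3 = 0.03931 V
Power in each resistor, P = (ΔV)²/R:
  P_R1 = (24 - 0.03952)²/2000 = 0.2871 W
  P_R2 = (0.03952 - 0)²/3.3 = 0.0004734 W
  P_R3 = (0.03952 - 0.03946)²/20 = 0.0000000001829 W
  P_R4 = (0.03946 - 0.03931)²/51 = 0.0000000004663 W
  P_R5 = (0.03931 - 0)²/13000 = 0.0000001189 W
P_total = P_R1 + P_R2 + P_R3 + P_R4 + P_R5 = 0.2875 W

Final answer: 0.2875 W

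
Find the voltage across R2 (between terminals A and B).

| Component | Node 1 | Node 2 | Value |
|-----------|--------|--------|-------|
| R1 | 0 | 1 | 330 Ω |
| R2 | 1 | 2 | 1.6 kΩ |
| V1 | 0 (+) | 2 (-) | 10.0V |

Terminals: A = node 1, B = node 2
R1 and R2 are in series across V1 (node 0 → node 1 → node 2), and the output A–B is taken across R2, so this is a voltage divider.
Series current: I = V1/(R1 + R2) = 10/(330 + 1600) = 10/1930 = 0.005181 A
V_R2 = I × R2 = V1 × R2/(R1 + R2) = 10 × 1600/1930 = 8.29 V

Final answer: 8.29 V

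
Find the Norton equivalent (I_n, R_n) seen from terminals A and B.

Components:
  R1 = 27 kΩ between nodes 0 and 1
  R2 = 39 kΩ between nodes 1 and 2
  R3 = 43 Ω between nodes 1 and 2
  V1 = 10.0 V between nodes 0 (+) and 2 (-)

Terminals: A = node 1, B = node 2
Find the Thévenin equivalent first; then I_n = V_th/R_th and R_n = R_th.
Step 1 — V_th is the open-circuit voltage V_A - V_B (nothing connected across the terminals).
Nodal analysis, taking node 2 as the 0 V reference.
Source V1 fixes V_0 = 10 V.
KCL at each unknown node (sum of currents leaving = 0; resistances in Ω):
  Node 1: (V_1 - 10)/27000 + (V_1 - 0)/39000 + (V_1 - 0)/43 = 0
Collecting terms: 0.02332 × V_1 = 0.0003704  =>  V_1 = 0.01588 V
V_th = V_1 - V_2 = 0.01588 - 0 = 0.01588 V
Step 2 — R_th: zero the source — replace V1 by a short circuit (node 2 merges into node 0) — and find the resistance seen between A (node 1) and B (node 0).
Reduce the network between node 1 (A) and node 0 (B) by series/parallel combination:
  Rp1 = R1 ‖ R2 ‖ R3 (parallel, all between nodes 0 and 1) = 1/(1/27000 + 1/39000 + 1/43) = 42.88 Ω
R_th = 42.88 Ω
I_n = V_th/R_th = 0.01588/42.88 = 0.0003704 A, and R_n = R_th = 42.88 Ω

Final answer: I_n = 0.0003704 A, R_n = 42.88 Ω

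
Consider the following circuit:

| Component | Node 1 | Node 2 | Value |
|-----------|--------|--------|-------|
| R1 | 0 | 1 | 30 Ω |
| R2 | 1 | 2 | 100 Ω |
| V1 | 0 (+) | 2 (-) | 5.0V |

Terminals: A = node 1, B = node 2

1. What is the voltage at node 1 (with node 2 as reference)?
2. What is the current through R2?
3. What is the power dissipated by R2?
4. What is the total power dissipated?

Nodal analysis, taking node 2 as the 0 V reference.
Source V1 fixes V_0 = 5 V.
KCL at each unknown node (sum of currents leaving = 0; resistances in Ω):
  Node 1: (V_1 - 5)/30 + (V_1 - 0)/100 = 0
Collecting terms: 0.04333 × V_1 = 0.1667  =>  V_1 = 3.846 V
Part 1:
  Read off the nodal solution: V_1 = 3.846 V
Part 2:
  I_R2 = (V_1 - V_2)/R2 = (3.846 - 0)/100 = 0.03846 A
  Magnitude: I_R2 = 0.03846 A
Part 3:
  I_R2 = (V_1 - V_2)/R2 = (3.846 - 0)/100 = 0.03846 A
  P_R2 = I_R2² × R2 = (0.03846)² × 100 = 0.1479 W
Part 4:
  Power in each resistor, P = (ΔV)²/R:
    P_R1 = (5 - 3.846)²/30 = 0.04438 W
    P_R2 = (3.846 - 0)²/100 = 0.1479 W
  P_total = P_R1 + P_R2 = 0.1923 W

Final answers:
1. V_1 = 3.846 V
2. I_R2 = 0.03846 A
3. P_R2 = 0.1479 W
4. P_total = 0.1923 W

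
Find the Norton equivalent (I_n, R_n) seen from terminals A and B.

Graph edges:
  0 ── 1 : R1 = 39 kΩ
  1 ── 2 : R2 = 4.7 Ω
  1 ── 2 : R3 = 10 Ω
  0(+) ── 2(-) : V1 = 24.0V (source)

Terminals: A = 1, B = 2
Find the Thévenin equivalent first; then I_n = V_th/R_th and R_n = R_th.
Step 1 — V_th is the open-circuit voltage V_A - V_B (nothing connected across the terminals).
Nodal analysis, taking node 2 as the 0 V reference.
Source V1 fixes V_0 = 24 V.
KCL at each unknown node (sum of currents leaving = 0; resistances in Ω):
  Node 1: (V_1 - 24)/39000 + (V_1 - 0)/4.7 + (V_1 - 0)/10 = 0
Collecting terms: 0.3128 × V_1 = 0.0006154  =>  V_1 = 0.001967 V
V_th = V_1 - V_2 = 0.001967 - 0 = 0.001967 V
Step 2 — R_th: zero the source — replace V1 by a short circuit (node 2 merges into node 0) — and find the resistance seen between A (node 1) and B (node 0).
Reduce the network between node 1 (A) and node 0 (B) by series/parallel combination:
  Rp1 = R1 ‖ R2 ‖ R3 (parallel, all between nodes 0 and 1) = 1/(1/39000 + 1/4.7 + 1/10) = 3.197 Ω
R_th = 3.197 Ω
I_n = V_th/R_th = 0.001967/3.197 = 0.0006154 A, and R_n = R_th = 3.197 Ω

Final answer: I_n = 0.0006154 A, R_n = 3.197 Ω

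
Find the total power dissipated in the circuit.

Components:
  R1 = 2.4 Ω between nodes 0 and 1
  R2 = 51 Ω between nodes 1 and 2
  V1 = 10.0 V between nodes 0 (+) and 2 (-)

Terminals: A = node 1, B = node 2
Nodal analysis, taking node 2 as the 0 V reference.
Source V1 fixes V_0 = 10 V.
KCL at each unknown node (sum of currents leaving = 0; resistances in Ω):
  Node 1: (V_1 - 10)/2.4 + (V_1 - 0)/51 = 0
Collecting terms: 0.4363 × V_1 = 4.167  =>  V_1 = 9.551 V
Power in each resistor, P = (ΔV)²/R:
  P_R1 = (10 - 9.551)²/2.4 = 0.08416 W
  P_R2 = (9.551 - 0)²/51 = 1.788 W
P_total = P_R1 + P_R2 = 1.873 W

Final answer: 1.873 W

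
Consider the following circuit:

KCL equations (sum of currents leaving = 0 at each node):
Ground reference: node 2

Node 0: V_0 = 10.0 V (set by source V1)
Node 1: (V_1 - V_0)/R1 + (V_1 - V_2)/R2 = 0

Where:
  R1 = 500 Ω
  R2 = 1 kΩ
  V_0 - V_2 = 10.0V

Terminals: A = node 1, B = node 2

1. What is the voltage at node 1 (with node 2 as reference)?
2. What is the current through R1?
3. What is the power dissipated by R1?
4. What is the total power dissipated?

Nodal analysis, taking node 2 as the 0 V reference.
Source V1 fixes V_0 = 10 V.
KCL at each unknown node (sum of currents leaving = 0; resistances in Ω):
  Node 1: (V_1 - 10)/500 + (V_1 - 0)/1000 = 0
Collecting terms: 0.003 × V_1 = 0.02  =>  V_1 = 6.667 V
Part 1:
  Read off the nodal solution: V_1 = 6.667 V
Part 2:
  I_R1 = (V_0 - V_1)/R1 = (10 - 6.667)/500 = 0.006667 A
  Magnitude: I_R1 = 0.006667 A
Part 3:
  I_R1 = (V_0 - V_1)/R1 = (10 - 6.667)/500 = 0.006667 A
  P_R1 = I_R1² × R1 = (0.006667)² × 500 = 0.02222 W
Part 4:
  Power in each resistor, P = (ΔV)²/R:
    P_R1 = (10 - 6.667)²/500 = 0.02222 W
    P_R2 = (6.667 - 0)²/1000 = 0.04444 W
  P_total = P_R1 + P_R2 = 0.06667 W

Final answers:
1. V_1 = 6.667 V
2. I_R1 = 0.006667 A
3. P_R1 = 0.02222 W
4. P_total = 0.06667 W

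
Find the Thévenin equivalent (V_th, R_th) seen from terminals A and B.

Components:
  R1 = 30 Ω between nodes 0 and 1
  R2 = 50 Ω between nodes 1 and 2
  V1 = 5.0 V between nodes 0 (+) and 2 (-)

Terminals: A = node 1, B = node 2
Step 1 — V_th is the open-circuit voltage V_A - V_B (nothing connected across the terminals).
Nodal analysis, taking node 2 as the 0 V reference.
Source V1 fixes V_0 = 5 V.
KCL at each unknown node (sum of currents leaving = 0; resistances in Ω):
  Node 1: (V_1 - 5)/30 + (V_1 - 0)/50 = 0
Collecting terms: 0.05333 × V_1 = 0.1667  =>  V_1 = 3.125 V
V_th = V_1 - V_2 = 3.125 - 0 = 3.125 V
Step 2 — R_th: zero the source — replace V1 by a short circuit (node 2 merges into node 0) — and find the resistance seen between A (node 1) and B (node 0).
Reduce the network between node 1 (A) and node 0 (B) by series/parallel combination:
  Rp1 = R1 ‖ R2 (parallel, both between nodes 0 and 1) = 1/(1/30 + 1/50) = 18.75 Ω
R_th = 18.75 Ω

Final answer: V_th = 3.125 V, R_th = 18.75 Ω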